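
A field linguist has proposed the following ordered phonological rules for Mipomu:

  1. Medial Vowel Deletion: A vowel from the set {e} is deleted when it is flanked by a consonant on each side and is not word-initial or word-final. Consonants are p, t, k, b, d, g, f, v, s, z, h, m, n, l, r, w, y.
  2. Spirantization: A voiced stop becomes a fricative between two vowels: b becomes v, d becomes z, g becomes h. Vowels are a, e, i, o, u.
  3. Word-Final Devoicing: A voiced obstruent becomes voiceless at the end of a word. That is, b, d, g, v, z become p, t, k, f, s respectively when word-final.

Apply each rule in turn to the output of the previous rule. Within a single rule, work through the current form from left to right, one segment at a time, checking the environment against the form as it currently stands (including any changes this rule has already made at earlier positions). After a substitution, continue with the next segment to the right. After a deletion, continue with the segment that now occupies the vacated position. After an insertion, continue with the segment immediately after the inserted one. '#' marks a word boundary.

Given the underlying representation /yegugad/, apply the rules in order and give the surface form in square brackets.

1 Medial Vowel Deletion: [yegugad] → [ygugad]
2 Spirantization: [ygugad] → [yguhad]
3 Word-Final Devoicing: [yguhad] → [yguhat]

[yguhat]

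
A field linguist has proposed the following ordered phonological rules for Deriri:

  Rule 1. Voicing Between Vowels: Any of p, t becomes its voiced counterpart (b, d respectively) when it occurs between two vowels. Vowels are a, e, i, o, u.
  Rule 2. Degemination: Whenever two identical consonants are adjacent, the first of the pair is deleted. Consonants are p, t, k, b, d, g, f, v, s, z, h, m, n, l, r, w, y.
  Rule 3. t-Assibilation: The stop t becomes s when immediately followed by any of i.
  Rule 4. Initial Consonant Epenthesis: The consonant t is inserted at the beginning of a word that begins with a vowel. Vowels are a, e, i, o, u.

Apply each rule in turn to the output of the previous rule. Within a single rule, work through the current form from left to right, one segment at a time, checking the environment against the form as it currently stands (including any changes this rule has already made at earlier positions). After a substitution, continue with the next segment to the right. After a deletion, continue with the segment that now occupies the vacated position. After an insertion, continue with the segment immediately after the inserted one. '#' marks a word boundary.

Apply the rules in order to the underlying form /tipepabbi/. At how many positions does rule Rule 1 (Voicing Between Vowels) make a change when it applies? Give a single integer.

Rule 1 Voicing Between Vowels: [tipepabbi] → [tibebabbi]
Rule 2 Degemination: [tibebabbi] → [tibebabi]
Rule 3 t-Assibilation: [tibebabi] → [sibebabi]
Rule 4 Initial Consonant Epenthesis: no change — [sibebabi]
Rule Rule 1 changed 2 position(s).

2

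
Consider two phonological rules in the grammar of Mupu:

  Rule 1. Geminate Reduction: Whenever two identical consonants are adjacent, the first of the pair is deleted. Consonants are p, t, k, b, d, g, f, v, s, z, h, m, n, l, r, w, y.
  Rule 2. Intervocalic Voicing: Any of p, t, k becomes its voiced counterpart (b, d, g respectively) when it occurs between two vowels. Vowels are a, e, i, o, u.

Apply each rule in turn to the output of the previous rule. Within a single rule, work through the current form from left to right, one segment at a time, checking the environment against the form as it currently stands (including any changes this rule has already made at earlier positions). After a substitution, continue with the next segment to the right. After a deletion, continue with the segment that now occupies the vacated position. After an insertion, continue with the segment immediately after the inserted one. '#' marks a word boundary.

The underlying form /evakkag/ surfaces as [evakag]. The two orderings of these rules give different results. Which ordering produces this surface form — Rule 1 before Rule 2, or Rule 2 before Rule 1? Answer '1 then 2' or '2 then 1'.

Order 1 then 2:
  1 Geminate Reduction: [evakkag] → [evakag]
  2 Intervocalic Voicing: [evakag] → [evagag]
  result: [evagag]
Order 2 then 1:
  2 Intervocalic Voicing: no change — [evakkag]
  1 Geminate Reduction: [evakkag] → [evakag]
  result: [evakag]

2 then 1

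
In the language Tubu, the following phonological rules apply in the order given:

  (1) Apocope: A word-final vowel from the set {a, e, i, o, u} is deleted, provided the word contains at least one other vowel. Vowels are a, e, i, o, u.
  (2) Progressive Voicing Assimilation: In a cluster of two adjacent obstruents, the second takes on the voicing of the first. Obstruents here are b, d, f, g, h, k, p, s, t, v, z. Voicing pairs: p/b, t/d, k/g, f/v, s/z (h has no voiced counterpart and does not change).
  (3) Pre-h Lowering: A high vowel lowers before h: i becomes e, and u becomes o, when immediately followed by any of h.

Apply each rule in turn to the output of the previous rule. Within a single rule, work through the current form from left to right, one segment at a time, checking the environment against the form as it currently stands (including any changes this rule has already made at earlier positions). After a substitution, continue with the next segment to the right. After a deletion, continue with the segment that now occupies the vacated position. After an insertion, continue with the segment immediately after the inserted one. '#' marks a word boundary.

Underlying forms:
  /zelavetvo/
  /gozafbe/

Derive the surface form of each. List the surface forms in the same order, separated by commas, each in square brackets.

/zelavetvo/:
  (1) Apocope: [zelavetvo] → [zelavetv]
  (2) Progressive Voicing Assimilation: [zelavetv] → [zelavetf]
  (3) Pre-h Lowering: no change — [zelavetf]
/gozafbe/:
  (1) Apocope: [gozafbe] → [gozafb]
  (2) Progressive Voicing Assimilation: [gozafb] → [gozafp]
  (3) Pre-h Lowering: no change — [gozafp]

[zelavetf], [gozafp]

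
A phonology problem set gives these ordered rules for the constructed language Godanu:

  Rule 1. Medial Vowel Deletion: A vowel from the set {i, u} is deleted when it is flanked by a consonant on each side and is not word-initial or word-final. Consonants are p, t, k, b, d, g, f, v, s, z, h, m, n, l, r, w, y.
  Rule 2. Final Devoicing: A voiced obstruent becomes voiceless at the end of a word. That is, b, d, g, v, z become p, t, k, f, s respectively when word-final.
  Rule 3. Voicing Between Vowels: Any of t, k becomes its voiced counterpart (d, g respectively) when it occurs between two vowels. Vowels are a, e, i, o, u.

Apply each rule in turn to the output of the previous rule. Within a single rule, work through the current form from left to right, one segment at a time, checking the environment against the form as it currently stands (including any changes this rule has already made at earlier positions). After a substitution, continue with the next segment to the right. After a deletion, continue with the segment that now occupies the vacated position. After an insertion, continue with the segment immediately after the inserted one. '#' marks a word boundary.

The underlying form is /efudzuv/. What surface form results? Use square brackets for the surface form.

[efdzf]

Rule 1 Medial Vowel Deletion: [efudzuv] → [efdzv]
Rule 2 Final Devoicing: [efdzv] → [efdzf]
Rule 3 Voicing Between Vowels: no change — [efdzf]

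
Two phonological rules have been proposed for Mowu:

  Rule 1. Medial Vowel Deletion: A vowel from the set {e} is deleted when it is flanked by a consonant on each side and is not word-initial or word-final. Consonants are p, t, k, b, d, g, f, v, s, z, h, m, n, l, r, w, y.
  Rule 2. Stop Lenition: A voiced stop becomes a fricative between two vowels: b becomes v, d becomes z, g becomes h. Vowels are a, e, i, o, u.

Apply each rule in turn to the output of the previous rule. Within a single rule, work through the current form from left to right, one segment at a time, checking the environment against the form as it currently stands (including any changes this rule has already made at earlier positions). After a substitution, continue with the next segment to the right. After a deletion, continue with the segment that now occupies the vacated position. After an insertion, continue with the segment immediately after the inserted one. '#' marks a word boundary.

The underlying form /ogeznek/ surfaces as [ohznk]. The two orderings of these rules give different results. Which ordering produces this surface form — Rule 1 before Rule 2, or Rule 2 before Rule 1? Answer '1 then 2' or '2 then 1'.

Order 1 then 2:
  1 Medial Vowel Deletion: [ogeznek] → [ogznk]
  2 Stop Lenition: no change — [ogznk]
  result: [ogznk]
Order 2 then 1:
  2 Stop Lenition: [ogeznek] → [oheznek]
  1 Medial Vowel Deletion: [oheznek] → [ohznk]
  result: [ohznk]

2 then 1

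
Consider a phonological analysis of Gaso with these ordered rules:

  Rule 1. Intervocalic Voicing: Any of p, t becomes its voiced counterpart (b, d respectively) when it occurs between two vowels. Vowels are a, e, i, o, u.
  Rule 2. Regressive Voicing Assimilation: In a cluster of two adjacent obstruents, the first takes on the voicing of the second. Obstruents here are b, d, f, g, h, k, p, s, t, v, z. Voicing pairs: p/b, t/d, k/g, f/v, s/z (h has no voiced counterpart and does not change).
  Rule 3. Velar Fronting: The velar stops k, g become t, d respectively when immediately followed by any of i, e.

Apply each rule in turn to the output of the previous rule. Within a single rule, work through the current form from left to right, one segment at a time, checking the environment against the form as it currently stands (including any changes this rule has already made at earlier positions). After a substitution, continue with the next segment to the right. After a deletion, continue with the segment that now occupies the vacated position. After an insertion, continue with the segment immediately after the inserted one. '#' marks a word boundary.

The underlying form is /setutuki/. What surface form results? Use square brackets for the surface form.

[seduduti]

Rule 1 Intervocalic Voicing: [setutuki] → [seduduki]
Rule 2 Regressive Voicing Assimilation: no change — [seduduki]
Rule 3 Velar Fronting: [seduduki] → [seduduti]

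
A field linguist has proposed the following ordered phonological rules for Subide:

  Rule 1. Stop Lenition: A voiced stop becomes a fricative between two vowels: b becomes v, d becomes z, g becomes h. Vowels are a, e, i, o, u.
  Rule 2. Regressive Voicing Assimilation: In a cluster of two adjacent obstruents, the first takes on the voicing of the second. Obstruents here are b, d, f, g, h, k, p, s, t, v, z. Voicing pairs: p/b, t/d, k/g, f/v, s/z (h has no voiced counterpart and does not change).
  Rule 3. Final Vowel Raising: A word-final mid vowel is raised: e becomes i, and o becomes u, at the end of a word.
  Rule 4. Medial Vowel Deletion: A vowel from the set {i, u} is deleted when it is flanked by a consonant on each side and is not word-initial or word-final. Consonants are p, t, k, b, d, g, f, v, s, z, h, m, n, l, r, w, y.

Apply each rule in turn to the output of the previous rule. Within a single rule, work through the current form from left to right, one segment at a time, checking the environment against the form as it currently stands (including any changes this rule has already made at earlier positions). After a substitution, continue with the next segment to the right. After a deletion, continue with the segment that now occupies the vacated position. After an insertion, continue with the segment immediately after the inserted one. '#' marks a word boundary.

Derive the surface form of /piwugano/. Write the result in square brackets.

[pwhanu]

Rule 1 Stop Lenition: [piwugano] → [piwuhano]
Rule 2 Regressive Voicing Assimilation: no change — [piwuhano]
Rule 3 Final Vowel Raising: [piwuhano] → [piwuhanu]
Rule 4 Medial Vowel Deletion: [piwuhanu] → [pwhanu]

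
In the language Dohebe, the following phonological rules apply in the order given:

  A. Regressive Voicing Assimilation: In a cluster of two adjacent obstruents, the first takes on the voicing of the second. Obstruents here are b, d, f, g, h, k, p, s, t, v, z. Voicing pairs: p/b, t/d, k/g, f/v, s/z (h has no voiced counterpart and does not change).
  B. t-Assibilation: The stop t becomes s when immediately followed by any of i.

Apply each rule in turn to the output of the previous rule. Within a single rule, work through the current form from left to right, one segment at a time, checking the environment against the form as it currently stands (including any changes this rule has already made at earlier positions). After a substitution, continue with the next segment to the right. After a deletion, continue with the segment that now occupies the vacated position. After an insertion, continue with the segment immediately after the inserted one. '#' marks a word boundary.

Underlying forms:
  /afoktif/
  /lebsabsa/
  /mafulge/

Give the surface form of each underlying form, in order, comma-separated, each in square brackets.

/afoktif/:
  A Regressive Voicing Assimilation: no change — [afoktif]
  B t-Assibilation: [afoktif] → [afoksif]
/lebsabsa/:
  A Regressive Voicing Assimilation: [lebsabsa] → [lepsapsa]
  B t-Assibilation: no change — [lepsapsa]
/mafulge/:
  A Regressive Voicing Assimilation: no change — [mafulge]
  B t-Assibilation: no change — [mafulge]

[afoksif], [lepsapsa], [mafulge]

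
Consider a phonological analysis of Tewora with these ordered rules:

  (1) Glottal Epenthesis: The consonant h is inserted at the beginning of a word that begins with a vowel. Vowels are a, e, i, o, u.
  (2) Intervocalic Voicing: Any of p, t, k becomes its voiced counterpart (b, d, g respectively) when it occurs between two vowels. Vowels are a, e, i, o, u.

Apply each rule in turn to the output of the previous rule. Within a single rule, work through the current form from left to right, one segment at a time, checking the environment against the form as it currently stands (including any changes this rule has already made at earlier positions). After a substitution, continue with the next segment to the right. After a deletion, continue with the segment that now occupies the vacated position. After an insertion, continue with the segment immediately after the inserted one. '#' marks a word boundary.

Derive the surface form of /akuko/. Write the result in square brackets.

[hagugo]

(1) Glottal Epenthesis: [akuko] → [hakuko]
(2) Intervocalic Voicing: [hakuko] → [hagugo]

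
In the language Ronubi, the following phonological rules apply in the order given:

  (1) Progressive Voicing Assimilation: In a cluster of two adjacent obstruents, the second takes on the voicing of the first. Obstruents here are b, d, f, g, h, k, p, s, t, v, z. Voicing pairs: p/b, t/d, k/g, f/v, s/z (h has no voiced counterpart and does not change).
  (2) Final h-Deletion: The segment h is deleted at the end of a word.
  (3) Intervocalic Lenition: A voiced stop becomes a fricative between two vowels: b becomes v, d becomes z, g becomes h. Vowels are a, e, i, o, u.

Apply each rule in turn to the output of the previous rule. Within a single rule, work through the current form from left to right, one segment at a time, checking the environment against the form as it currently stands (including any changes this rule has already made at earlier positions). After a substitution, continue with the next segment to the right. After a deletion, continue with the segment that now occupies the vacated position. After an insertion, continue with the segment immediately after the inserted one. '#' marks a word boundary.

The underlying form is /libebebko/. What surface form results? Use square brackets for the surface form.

(1) Progressive Voicing Assimilation: [libebebko] → [libebebgo]
(2) Final h-Deletion: no change — [libebebgo]
(3) Intervocalic Lenition: [libebebgo] → [livevebgo]

[livevebgo]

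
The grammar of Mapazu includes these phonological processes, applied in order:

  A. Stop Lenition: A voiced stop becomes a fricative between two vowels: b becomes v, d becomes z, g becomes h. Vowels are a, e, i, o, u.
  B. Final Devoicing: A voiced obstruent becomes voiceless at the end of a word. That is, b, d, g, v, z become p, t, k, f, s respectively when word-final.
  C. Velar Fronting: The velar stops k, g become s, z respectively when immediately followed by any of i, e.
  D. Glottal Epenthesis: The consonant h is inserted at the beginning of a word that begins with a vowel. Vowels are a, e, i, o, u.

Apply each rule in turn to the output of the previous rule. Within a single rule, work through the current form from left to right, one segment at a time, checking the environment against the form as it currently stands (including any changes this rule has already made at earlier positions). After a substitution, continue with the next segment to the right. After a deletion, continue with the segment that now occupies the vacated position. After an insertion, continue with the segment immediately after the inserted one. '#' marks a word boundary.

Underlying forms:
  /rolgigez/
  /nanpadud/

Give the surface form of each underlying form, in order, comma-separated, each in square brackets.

/rolgigez/:
  A Stop Lenition: [rolgigez] → [rolgihez]
  B Final Devoicing: [rolgihez] → [rolgihes]
  C Velar Fronting: [rolgihes] → [rolzihes]
  D Glottal Epenthesis: no change — [rolzihes]
/nanpadud/:
  A Stop Lenition: [nanpadud] → [nanpazud]
  B Final Devoicing: [nanpazud] → [nanpazut]
  C Velar Fronting: no change — [nanpazut]
  D Glottal Epenthesis: no change — [nanpazut]

[rolzihes], [nanpazut]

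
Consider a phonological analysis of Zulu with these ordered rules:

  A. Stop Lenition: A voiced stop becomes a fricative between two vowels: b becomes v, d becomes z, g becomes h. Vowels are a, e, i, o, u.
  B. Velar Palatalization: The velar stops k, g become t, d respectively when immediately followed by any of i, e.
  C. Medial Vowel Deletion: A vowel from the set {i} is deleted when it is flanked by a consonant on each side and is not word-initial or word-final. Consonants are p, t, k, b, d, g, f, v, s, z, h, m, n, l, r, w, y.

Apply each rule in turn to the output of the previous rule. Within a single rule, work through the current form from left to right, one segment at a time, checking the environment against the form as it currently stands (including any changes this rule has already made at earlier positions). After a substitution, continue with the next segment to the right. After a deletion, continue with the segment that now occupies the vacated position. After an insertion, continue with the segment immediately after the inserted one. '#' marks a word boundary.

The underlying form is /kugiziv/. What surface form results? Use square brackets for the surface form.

[kuhzv]

A Stop Lenition: [kugiziv] → [kuhiziv]
B Velar Palatalization: no change — [kuhiziv]
C Medial Vowel Deletion: [kuhiziv] → [kuhzv]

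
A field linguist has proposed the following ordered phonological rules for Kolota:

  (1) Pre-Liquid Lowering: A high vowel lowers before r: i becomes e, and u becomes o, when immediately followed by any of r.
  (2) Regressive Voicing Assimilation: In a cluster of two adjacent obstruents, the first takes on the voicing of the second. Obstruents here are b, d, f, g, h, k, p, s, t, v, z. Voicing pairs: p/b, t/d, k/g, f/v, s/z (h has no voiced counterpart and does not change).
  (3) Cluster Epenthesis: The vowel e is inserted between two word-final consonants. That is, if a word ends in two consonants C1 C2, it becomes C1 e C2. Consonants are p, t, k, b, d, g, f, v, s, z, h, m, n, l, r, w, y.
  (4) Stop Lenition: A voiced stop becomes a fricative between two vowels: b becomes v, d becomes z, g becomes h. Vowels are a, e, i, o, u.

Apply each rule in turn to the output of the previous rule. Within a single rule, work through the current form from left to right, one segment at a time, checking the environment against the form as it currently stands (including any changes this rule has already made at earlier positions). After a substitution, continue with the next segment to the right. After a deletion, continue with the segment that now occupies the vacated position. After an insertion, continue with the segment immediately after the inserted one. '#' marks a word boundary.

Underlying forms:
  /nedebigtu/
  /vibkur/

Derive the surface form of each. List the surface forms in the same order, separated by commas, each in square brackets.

/nedebigtu/:
  (1) Pre-Liquid Lowering: no change — [nedebigtu]
  (2) Regressive Voicing Assimilation: [nedebigtu] → [nedebiktu]
  (3) Cluster Epenthesis: no change — [nedebiktu]
  (4) Stop Lenition: [nedebiktu] → [nezeviktu]
/vibkur/:
  (1) Pre-Liquid Lowering: [vibkur] → [vibkor]
  (2) Regressive Voicing Assimilation: [vibkor] → [vipkor]
  (3) Cluster Epenthesis: no change — [vipkor]
  (4) Stop Lenition: no change — [vipkor]

[nezeviktu], [vipkor]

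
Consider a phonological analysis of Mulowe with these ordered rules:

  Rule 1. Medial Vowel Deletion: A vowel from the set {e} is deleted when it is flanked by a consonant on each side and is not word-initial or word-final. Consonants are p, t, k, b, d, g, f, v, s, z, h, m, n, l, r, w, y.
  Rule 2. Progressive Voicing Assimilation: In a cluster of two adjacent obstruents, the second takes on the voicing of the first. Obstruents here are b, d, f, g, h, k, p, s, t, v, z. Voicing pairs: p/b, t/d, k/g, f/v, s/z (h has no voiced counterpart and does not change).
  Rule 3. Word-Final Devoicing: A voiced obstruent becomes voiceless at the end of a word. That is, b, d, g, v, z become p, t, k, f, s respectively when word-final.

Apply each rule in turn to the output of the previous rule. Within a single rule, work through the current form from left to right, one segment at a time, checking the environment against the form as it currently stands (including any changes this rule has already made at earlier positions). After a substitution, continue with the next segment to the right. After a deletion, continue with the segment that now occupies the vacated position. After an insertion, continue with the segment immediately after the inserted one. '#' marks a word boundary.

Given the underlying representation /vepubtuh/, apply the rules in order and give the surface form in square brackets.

[vbubduh]

Rule 1 Medial Vowel Deletion: [vepubtuh] → [vpubtuh]
Rule 2 Progressive Voicing Assimilation: [vpubtuh] → [vbubduh]
Rule 3 Word-Final Devoicing: no change — [vbubduh]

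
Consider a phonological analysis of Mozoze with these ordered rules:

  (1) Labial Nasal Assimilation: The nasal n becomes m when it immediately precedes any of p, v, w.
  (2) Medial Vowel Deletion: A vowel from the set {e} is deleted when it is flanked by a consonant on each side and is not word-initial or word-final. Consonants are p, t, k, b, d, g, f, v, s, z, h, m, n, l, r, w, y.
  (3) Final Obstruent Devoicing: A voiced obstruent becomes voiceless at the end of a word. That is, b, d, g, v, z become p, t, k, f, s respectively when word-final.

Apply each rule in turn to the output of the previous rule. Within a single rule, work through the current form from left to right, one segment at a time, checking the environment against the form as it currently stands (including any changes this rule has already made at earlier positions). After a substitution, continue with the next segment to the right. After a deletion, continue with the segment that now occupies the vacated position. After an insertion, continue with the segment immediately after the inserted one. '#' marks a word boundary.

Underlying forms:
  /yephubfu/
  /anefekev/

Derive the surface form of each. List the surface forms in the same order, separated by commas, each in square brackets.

/yephubfu/:
  (1) Labial Nasal Assimilation: no change — [yephubfu]
  (2) Medial Vowel Deletion: [yephubfu] → [yphubfu]
  (3) Final Obstruent Devoicing: no change — [yphubfu]
/anefekev/:
  (1) Labial Nasal Assimilation: no change — [anefekev]
  (2) Medial Vowel Deletion: [anefekev] → [anfkv]
  (3) Final Obstruent Devoicing: [anfkv] → [anfkf]

[yphubfu], [anfkf]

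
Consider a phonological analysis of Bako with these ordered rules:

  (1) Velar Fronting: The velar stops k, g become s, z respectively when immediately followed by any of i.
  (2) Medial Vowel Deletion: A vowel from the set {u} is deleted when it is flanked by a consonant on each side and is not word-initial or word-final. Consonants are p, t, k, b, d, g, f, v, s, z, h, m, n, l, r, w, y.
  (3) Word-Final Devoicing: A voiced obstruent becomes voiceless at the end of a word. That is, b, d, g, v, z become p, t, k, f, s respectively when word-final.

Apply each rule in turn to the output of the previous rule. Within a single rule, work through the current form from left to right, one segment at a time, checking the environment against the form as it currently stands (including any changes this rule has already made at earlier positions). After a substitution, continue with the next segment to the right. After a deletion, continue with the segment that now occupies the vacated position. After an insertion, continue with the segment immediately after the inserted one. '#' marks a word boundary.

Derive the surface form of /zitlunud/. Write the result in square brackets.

[zitlnt]

(1) Velar Fronting: no change — [zitlunud]
(2) Medial Vowel Deletion: [zitlunud] → [zitlnd]
(3) Word-Final Devoicing: [zitlnd] → [zitlnt]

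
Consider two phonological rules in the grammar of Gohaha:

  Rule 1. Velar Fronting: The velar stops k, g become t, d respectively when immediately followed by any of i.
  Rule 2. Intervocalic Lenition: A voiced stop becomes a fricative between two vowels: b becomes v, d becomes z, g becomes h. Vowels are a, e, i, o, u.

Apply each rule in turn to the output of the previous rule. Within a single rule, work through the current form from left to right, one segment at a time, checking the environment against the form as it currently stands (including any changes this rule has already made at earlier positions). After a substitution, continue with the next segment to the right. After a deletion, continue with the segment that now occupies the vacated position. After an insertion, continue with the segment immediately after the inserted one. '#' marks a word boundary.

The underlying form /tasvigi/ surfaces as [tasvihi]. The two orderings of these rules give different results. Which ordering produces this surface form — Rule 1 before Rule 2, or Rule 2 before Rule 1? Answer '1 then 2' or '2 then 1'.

2 then 1

Order 1 then 2:
  1 Velar Fronting: [tasvigi] → [tasvidi]
  2 Intervocalic Lenition: [tasvidi] → [tasvizi]
  result: [tasvizi]
Order 2 then 1:
  2 Intervocalic Lenition: [tasvigi] → [tasvihi]
  1 Velar Fronting: no change — [tasvihi]
  result: [tasvihi]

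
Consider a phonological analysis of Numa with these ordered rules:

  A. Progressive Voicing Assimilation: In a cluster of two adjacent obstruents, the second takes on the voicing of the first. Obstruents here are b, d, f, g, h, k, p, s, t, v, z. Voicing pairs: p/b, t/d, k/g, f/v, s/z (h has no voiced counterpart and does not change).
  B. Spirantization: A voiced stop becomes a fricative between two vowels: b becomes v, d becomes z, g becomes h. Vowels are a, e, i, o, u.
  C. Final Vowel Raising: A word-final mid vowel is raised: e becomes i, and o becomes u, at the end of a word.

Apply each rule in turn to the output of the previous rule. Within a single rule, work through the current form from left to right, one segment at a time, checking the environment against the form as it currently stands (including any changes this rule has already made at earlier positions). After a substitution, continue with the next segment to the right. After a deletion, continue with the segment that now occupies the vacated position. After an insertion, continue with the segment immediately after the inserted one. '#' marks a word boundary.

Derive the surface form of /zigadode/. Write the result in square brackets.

[zihazozi]

A Progressive Voicing Assimilation: no change — [zigadode]
B Spirantization: [zigadode] → [zihazoze]
C Final Vowel Raising: [zihazoze] → [zihazozi]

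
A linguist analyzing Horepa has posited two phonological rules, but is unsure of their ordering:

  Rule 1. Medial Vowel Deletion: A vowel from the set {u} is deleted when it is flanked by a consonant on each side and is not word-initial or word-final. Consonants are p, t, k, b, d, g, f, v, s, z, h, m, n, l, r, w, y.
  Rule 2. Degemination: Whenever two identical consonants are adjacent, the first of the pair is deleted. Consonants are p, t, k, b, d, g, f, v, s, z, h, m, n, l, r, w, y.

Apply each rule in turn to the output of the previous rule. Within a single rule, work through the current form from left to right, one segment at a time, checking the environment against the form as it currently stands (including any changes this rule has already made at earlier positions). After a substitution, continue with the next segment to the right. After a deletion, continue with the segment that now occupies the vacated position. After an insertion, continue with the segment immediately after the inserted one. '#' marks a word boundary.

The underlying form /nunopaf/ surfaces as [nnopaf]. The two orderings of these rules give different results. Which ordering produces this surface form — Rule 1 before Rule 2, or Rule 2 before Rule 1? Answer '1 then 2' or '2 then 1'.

Order 1 then 2:
  1 Medial Vowel Deletion: [nunopaf] → [nnopaf]
  2 Degemination: [nnopaf] → [nopaf]
  result: [nopaf]
Order 2 then 1:
  2 Degemination: no change — [nunopaf]
  1 Medial Vowel Deletion: [nunopaf] → [nnopaf]
  result: [nnopaf]

2 then 1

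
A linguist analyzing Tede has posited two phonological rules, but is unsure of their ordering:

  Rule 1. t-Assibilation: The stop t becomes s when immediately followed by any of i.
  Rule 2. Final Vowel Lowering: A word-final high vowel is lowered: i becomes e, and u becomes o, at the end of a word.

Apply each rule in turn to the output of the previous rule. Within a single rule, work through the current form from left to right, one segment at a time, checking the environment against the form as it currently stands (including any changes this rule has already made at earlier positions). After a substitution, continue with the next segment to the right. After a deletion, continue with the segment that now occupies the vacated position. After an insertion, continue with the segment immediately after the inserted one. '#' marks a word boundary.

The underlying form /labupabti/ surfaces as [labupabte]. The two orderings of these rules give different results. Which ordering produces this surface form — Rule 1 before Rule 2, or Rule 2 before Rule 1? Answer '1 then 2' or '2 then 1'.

Order 1 then 2:
  1 t-Assibilation: [labupabti] → [labupabsi]
  2 Final Vowel Lowering: [labupabsi] → [labupabse]
  result: [labupabse]
Order 2 then 1:
  2 Final Vowel Lowering: [labupabti] → [labupabte]
  1 t-Assibilation: no change — [labupabte]
  result: [labupabte]

2 then 1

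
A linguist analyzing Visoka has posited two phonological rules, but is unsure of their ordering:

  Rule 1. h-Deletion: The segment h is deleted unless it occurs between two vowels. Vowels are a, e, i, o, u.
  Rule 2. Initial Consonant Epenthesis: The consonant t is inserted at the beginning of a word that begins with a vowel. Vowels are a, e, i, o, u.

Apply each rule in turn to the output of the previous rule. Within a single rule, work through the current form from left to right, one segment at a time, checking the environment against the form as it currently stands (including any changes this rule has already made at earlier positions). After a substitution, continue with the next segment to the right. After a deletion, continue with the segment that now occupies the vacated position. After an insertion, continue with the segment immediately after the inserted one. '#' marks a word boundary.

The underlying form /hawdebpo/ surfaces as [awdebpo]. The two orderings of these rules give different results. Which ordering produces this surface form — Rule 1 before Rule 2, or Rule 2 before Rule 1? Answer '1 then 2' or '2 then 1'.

Order 1 then 2:
  1 h-Deletion: [hawdebpo] → [awdebpo]
  2 Initial Consonant Epenthesis: [awdebpo] → [tawdebpo]
  result: [tawdebpo]
Order 2 then 1:
  2 Initial Consonant Epenthesis: no change — [hawdebpo]
  1 h-Deletion: [hawdebpo] → [awdebpo]
  result: [awdebpo]

2 then 1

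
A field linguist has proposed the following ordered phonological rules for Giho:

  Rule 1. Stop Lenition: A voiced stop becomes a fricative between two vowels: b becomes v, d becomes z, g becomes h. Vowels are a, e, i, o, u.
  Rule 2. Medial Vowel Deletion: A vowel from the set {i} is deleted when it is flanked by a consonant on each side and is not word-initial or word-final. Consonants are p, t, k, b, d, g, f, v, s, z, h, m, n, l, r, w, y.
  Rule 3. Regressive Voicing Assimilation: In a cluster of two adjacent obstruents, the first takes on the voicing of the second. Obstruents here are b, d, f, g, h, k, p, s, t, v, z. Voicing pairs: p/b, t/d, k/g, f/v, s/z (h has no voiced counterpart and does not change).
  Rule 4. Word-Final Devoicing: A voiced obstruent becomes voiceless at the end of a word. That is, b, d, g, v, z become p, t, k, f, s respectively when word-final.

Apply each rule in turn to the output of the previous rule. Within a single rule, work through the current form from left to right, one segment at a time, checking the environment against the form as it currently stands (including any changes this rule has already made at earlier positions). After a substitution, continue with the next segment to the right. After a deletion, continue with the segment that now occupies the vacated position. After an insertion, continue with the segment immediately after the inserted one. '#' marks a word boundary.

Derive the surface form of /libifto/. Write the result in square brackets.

Rule 1 Stop Lenition: [libifto] → [livifto]
Rule 2 Medial Vowel Deletion: [livifto] → [lvfto]
Rule 3 Regressive Voicing Assimilation: [lvfto] → [lffto]
Rule 4 Word-Final Devoicing: no change — [lffto]

[lffto]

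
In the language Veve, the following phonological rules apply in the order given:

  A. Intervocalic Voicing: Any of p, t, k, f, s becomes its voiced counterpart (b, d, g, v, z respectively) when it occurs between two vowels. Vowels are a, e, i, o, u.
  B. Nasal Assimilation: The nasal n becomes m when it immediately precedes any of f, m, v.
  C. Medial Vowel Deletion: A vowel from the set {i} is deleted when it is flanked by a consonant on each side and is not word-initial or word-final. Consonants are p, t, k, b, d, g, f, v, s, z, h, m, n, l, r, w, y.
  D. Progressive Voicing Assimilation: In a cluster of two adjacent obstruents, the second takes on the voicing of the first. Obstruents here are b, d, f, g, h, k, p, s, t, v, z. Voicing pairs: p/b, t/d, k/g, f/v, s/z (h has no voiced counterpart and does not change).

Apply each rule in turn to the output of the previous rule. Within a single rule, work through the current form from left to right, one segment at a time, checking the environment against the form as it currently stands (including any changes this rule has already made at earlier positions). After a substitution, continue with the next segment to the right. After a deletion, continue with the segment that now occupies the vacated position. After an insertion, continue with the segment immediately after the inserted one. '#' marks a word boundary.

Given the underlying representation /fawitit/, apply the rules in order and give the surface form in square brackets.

[fawdd]

A Intervocalic Voicing: [fawitit] → [fawidit]
B Nasal Assimilation: no change — [fawidit]
C Medial Vowel Deletion: [fawidit] → [fawdt]
D Progressive Voicing Assimilation: [fawdt] → [fawdd]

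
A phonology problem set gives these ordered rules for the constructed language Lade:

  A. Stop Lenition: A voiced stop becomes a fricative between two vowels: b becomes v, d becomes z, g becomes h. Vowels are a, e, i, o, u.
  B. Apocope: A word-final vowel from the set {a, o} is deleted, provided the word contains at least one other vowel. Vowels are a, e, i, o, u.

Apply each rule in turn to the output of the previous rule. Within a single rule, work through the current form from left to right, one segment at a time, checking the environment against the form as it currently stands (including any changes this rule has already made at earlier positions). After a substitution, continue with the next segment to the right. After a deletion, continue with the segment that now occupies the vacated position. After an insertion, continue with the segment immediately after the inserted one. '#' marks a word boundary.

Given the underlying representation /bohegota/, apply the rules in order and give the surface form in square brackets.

[bohehot]

A Stop Lenition: [bohegota] → [bohehota]
B Apocope: [bohehota] → [bohehot]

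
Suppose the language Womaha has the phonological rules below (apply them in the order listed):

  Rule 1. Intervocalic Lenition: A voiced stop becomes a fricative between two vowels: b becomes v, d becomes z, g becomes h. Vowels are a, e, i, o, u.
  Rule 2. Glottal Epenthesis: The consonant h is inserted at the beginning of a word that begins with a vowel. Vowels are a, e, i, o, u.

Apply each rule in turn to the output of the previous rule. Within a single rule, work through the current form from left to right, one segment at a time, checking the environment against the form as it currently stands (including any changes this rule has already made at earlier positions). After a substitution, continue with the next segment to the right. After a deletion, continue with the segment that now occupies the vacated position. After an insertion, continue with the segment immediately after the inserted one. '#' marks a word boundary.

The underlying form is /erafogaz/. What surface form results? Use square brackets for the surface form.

Rule 1 Intervocalic Lenition: [erafogaz] → [erafohaz]
Rule 2 Glottal Epenthesis: [erafohaz] → [herafohaz]

[herafohaz]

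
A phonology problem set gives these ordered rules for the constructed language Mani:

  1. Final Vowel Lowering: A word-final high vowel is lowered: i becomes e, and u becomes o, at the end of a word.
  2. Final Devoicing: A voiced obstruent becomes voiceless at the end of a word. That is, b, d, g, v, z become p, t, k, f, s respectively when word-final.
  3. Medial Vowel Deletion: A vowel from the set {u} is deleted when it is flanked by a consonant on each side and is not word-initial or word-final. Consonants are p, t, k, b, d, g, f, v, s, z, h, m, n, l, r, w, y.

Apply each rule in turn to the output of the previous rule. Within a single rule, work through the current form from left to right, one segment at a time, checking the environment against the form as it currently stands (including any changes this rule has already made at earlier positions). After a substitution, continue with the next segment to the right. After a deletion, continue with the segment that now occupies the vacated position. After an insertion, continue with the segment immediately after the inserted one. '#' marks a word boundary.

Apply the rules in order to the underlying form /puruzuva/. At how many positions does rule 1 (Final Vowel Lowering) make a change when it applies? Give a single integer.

0

1 Final Vowel Lowering: no change — [puruzuva]
2 Final Devoicing: no change — [puruzuva]
3 Medial Vowel Deletion: [puruzuva] → [przva]
Rule 1 changed 0 position(s).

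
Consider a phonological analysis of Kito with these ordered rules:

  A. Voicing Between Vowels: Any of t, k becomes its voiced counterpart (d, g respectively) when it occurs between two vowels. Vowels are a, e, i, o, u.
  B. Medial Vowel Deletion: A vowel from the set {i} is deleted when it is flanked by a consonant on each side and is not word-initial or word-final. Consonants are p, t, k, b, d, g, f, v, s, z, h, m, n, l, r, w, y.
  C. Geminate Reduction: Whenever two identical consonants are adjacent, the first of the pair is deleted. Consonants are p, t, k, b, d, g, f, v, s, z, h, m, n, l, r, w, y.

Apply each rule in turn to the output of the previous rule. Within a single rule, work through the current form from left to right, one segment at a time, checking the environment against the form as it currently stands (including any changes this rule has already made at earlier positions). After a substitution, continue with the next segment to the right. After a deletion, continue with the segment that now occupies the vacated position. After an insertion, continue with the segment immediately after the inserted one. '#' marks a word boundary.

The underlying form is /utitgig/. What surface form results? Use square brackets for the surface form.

A Voicing Between Vowels: [utitgig] → [uditgig]
B Medial Vowel Deletion: [uditgig] → [udtgg]
C Geminate Reduction: [udtgg] → [udtg]

[udtg]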